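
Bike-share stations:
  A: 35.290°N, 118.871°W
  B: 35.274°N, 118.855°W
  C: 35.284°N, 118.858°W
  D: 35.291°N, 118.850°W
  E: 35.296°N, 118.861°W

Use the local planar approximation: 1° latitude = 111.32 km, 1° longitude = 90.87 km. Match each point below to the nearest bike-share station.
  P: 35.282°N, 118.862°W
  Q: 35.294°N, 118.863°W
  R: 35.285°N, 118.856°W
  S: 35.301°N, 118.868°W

P→C; Q→E; R→C; S→E

P at 35.282°N, 118.862°W:
  A: 1.2091 km
  B: 1.0944 km
  C: 0.4262 km
  D: 1.4808 km
  E: 1.5611 km
  → nearest: C (0.4262 km)
Q at 35.294°N, 118.863°W:
  A: 0.8525 km
  B: 2.3421 km
  C: 1.2024 km
  D: 1.2276 km
  E: 0.2874 km
  → nearest: E (0.2874 km)
R at 35.285°N, 118.856°W:
  A: 1.4723 km
  B: 1.2279 km
  C: 0.2131 km
  D: 0.8622 km
  E: 1.3061 km
  → nearest: C (0.2131 km)
S at 35.301°N, 118.868°W:
  A: 1.2545 km
  B: 3.2295 km
  C: 2.0993 km
  D: 1.9785 km
  E: 0.8452 km
  → nearest: E (0.8452 km)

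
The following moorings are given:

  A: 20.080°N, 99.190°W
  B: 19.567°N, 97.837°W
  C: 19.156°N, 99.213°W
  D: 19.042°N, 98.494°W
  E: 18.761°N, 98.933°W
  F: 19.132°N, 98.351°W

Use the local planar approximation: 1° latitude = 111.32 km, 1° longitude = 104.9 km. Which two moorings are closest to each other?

D and F

Pairwise distances:
D–F: 18.039 km
C–E: 52.879 km
D–E: 55.670 km
B–F: 72.472 km
E–F: 73.709 km
C–D: 76.483 km
B–D: 90.363 km
C–F: 90.463 km
A–C: 102.888 km
A–D: 136.683 km
A–F: 137.415 km
B–E: 145.837 km
A–E: 149.286 km
B–C: 151.420 km
A–B: 152.988 km
Closest pair: D–F at 18.039 km.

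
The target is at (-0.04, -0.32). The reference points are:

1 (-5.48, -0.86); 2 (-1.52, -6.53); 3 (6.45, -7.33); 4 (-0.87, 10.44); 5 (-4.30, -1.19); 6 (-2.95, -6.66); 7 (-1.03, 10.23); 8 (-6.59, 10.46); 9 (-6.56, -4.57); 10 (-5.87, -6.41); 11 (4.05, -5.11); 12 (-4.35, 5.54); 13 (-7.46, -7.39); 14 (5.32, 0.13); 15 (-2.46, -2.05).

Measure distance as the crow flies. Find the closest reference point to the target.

Distances from (-0.04, -0.32):
1: √((-5.44)² + (-0.54)²) = √(29.5936 + 0.2916) = 5.47
2: √((-1.48)² + (-6.21)²) = √(2.1904 + 38.5641) = 6.38
3: √((6.49)² + (-7.01)²) = √(42.1201 + 49.1401) = 9.55
4: √((-0.83)² + (10.76)²) = √(0.6889 + 115.7776) = 10.79
5: √((-4.26)² + (-0.87)²) = √(18.1476 + 0.7569) = 4.35
6: √((-2.91)² + (-6.34)²) = √(8.4681 + 40.1956) = 6.98
7: √((-0.99)² + (10.55)²) = √(0.9801 + 111.3025) = 10.60
8: √((-6.55)² + (10.78)²) = √(42.9025 + 116.2084) = 12.61
9: √((-6.52)² + (-4.25)²) = √(42.5104 + 18.0625) = 7.78
10: √((-5.83)² + (-6.09)²) = √(33.9889 + 37.0881) = 8.43
11: √((4.09)² + (-4.79)²) = √(16.7281 + 22.9441) = 6.30
12: √((-4.31)² + (5.86)²) = √(18.5761 + 34.3396) = 7.27
13: √((-7.42)² + (-7.07)²) = √(55.0564 + 49.9849) = 10.25
14: √((5.36)² + (0.45)²) = √(28.7296 + 0.2025) = 5.38
15: √((-2.42)² + (-1.73)²) = √(5.8564 + 2.9929) = 2.97
Minimum: 15 at 2.97.

15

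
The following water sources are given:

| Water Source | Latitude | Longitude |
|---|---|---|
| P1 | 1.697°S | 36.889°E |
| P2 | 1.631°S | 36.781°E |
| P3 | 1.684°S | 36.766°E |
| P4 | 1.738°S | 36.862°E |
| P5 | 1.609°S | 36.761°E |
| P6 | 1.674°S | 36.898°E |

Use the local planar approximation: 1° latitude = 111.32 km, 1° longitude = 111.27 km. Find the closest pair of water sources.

Pairwise distances:
P1–P2: 14.085 km
P1–P3: 13.763 km
P1–P4: 5.464 km
P1–P5: 17.286 km
P1–P6: 2.749 km
P2–P3: 6.131 km
P2–P4: 14.937 km
P2–P5: 3.309 km
P2–P6: 13.871 km
P3–P4: 12.257 km
P3–P5: 8.368 km
P3–P6: 14.730 km
P4–P5: 18.235 km
P4–P6: 8.173 km
P5–P6: 16.874 km
Closest pair: P1–P6 at 2.749 km.

P1 and P6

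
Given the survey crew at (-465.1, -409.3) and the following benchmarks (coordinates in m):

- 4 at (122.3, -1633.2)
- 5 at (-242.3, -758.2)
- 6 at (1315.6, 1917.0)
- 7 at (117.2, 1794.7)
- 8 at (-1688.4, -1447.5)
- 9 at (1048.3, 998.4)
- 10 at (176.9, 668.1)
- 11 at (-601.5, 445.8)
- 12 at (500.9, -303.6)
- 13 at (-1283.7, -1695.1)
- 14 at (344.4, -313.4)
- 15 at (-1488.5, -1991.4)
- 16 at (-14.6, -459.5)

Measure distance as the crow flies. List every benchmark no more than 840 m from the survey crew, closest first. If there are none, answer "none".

Distances from (-465.1, -409.3):
4: √((587.4)² + (-1223.9)²) = √(345038.760 + 1497931.210) = 1357.6 m
5: √((222.8)² + (-348.9)²) = √(49639.840 + 121731.210) = 414.0 m
6: √((1780.7)² + (2326.3)²) = √(3170892.490 + 5411671.690) = 2929.6 m
7: √((582.3)² + (2204.0)²) = √(339073.290 + 4857616.000) = 2279.6 m
8: √((-1223.3)² + (-1038.2)²) = √(1496462.890 + 1077859.240) = 1604.5 m
9: √((1513.4)² + (1407.7)²) = √(2290379.560 + 1981619.290) = 2066.9 m
10: √((642.0)² + (1077.4)²) = √(412164.000 + 1160790.760) = 1254.2 m
11: √((-136.4)² + (855.1)²) = √(18604.960 + 731196.010) = 865.9 m
12: √((966.0)² + (105.7)²) = √(933156.000 + 11172.490) = 971.8 m
13: √((-818.6)² + (-1285.8)²) = √(670105.960 + 1653281.640) = 1524.3 m
14: √((809.5)² + (95.9)²) = √(655290.250 + 9196.810) = 815.2 m
15: √((-1023.4)² + (-1582.1)²) = √(1047347.560 + 2503040.410) = 1884.2 m
16: √((450.5)² + (-50.2)²) = √(202950.250 + 2520.040) = 453.3 m
Threshold 840 m: 5 (414.0 m), 16 (453.3 m), 14 (815.2 m) are within range.

5, 16, 14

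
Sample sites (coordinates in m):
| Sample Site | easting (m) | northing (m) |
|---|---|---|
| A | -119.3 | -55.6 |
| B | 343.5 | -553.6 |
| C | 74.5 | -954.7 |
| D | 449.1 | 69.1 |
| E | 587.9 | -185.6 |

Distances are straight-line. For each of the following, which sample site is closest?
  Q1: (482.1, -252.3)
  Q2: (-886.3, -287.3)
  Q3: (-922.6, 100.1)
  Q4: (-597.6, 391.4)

Q1→E; Q2→A; Q3→A; Q4→A

Q1 at (482.1, -252.3):
  A: √((-601.4)² + (196.7)²) = √(361681.960 + 38690.890) = 632.8 m
  B: √((-138.6)² + (-301.3)²) = √(19209.960 + 90781.690) = 331.6 m
  C: √((-407.6)² + (-702.4)²) = √(166137.760 + 493365.760) = 812.1 m
  D: √((-33.0)² + (321.4)²) = √(1089.000 + 103297.960) = 323.1 m
  E: √((105.8)² + (66.7)²) = √(11193.640 + 4448.890) = 125.1 m
  → nearest: E (125.1 m)
Q2 at (-886.3, -287.3):
  A: √((767.0)² + (231.7)²) = √(588289.000 + 53684.890) = 801.2 m
  B: √((1229.8)² + (-266.3)²) = √(1512408.040 + 70915.690) = 1258.3 m
  C: √((960.8)² + (-667.4)²) = √(923136.640 + 445422.760) = 1169.9 m
  D: √((1335.4)² + (356.4)²) = √(1783293.160 + 127020.960) = 1382.1 m
  E: √((1474.2)² + (101.7)²) = √(2173265.640 + 10342.890) = 1477.7 m
  → nearest: A (801.2 m)
Q3 at (-922.6, 100.1):
  A: √((803.3)² + (-155.7)²) = √(645290.890 + 24242.490) = 818.3 m
  B: √((1266.1)² + (-653.7)²) = √(1603009.210 + 427323.690) = 1424.9 m
  C: √((997.1)² + (-1054.8)²) = √(994208.410 + 1112603.040) = 1451.5 m
  D: √((1371.7)² + (-31.0)²) = √(1881560.890 + 961.000) = 1372.1 m
  E: √((1510.5)² + (-285.7)²) = √(2281610.250 + 81624.490) = 1537.3 m
  → nearest: A (818.3 m)
Q4 at (-597.6, 391.4):
  A: √((478.3)² + (-447.0)²) = √(228770.890 + 199809.000) = 654.7 m
  B: √((941.1)² + (-945.0)²) = √(885669.210 + 893025.000) = 1333.7 m
  C: √((672.1)² + (-1346.1)²) = √(451718.410 + 1811985.210) = 1504.6 m
  D: √((1046.7)² + (-322.3)²) = √(1095580.890 + 103877.290) = 1095.2 m
  E: √((1185.5)² + (-577.0)²) = √(1405410.250 + 332929.000) = 1318.5 m
  → nearest: A (654.7 m)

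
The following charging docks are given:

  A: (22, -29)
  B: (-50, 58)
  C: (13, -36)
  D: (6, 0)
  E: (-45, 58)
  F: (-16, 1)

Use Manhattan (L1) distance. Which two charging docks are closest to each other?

Pairwise distances:
B–E: 5
A–C: 16
D–F: 23
C–D: 43
A–D: 45
C–F: 66
A–F: 68
E–F: 86
B–F: 91
D–E: 109
B–D: 114
C–E: 152
A–E: 154
B–C: 157
A–B: 159
Closest pair: B–E at 5.

B and E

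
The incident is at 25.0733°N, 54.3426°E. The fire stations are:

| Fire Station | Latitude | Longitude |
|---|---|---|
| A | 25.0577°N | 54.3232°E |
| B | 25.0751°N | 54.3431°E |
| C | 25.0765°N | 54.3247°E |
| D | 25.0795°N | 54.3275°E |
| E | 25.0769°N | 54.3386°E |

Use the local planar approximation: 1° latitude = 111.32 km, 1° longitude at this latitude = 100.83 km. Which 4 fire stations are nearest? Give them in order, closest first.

B, E, D, C

Distances from 25.0733°N, 54.3426°E:
A: √((-0.0156·111.32)² + (-0.0194·100.83)²) = √(3.015752 + 3.826335) = 2.6157 km
B: √((0.0018·111.32)² + (0.0005·100.83)²) = √(0.040151 + 0.002542) = 0.2066 km
C: √((0.0032·111.32)² + (-0.0179·100.83)²) = √(0.126896 + 3.257509) = 1.8397 km
D: √((0.0062·111.32)² + (-0.0151·100.83)²) = √(0.476354 + 2.318107) = 1.6717 km
E: √((0.0036·111.32)² + (-0.0040·100.83)²) = √(0.160602 + 0.162667) = 0.5686 km
Sorted: B (0.2066 km) < E (0.5686 km) < D (1.6717 km) < C (1.8397 km) < A (2.6157 km)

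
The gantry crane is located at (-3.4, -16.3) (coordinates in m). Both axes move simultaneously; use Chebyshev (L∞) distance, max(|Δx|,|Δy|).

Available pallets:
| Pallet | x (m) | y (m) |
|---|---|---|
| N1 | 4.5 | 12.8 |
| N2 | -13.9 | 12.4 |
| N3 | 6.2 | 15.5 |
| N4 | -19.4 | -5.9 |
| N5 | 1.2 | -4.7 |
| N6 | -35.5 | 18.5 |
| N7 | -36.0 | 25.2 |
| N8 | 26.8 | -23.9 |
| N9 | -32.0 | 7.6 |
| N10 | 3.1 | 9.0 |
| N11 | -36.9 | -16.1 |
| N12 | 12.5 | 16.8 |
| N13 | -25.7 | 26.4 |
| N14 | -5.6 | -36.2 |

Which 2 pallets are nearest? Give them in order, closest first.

N5, N4

Distances from (-3.4, -16.3):
N1: 29.1 m
N2: 28.7 m
N3: 31.8 m
N4: 16.0 m
N5: 11.6 m
N6: 34.8 m
N7: 41.5 m
N8: 30.2 m
N9: 28.6 m
N10: 25.3 m
N11: 33.5 m
N12: 33.1 m
N13: 42.7 m
N14: 19.9 m
Sorted: N5 (11.6 m) < N4 (16.0 m) < N14 (19.9 m) < N10 (25.3 m) < …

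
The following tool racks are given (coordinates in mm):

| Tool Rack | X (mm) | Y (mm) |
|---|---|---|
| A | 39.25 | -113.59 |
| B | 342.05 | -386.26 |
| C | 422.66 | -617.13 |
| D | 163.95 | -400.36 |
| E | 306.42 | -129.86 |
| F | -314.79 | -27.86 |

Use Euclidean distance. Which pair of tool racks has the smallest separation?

Pairwise distances:
A–B: 407.48 mm
A–C: 632.89 mm
A–D: 312.71 mm
A–E: 267.66 mm
A–F: 364.27 mm
B–C: 244.54 mm
B–D: 178.66 mm
B–E: 258.86 mm
B–F: 748.26 mm
C–D: 337.52 mm
C–E: 500.94 mm
C–F: 943.97 mm
D–E: 305.73 mm
D–F: 606.59 mm
E–F: 629.53 mm
Closest pair: B–D at 178.66 mm.

B and D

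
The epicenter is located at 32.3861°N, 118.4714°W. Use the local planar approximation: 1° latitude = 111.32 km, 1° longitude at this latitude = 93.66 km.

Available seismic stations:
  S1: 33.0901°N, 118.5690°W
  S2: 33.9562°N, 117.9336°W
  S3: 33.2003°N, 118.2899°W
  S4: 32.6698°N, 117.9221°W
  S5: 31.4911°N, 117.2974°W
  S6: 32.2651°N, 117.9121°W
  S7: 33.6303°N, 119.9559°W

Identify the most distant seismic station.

Distances from 32.3861°N, 118.4714°W:
S1: 78.9006 km
S2: 181.8968 km
S3: 92.2171 km
S4: 60.3674 km
S5: 148.3810 km
S6: 54.0881 km
S7: 196.2526 km
Maximum: S7 at 196.2526 km.

S7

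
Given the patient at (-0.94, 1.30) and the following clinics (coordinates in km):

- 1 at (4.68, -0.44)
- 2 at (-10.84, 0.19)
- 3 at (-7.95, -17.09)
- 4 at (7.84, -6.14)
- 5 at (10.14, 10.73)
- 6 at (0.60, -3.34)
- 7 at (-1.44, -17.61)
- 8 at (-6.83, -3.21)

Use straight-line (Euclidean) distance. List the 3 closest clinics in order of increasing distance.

6, 1, 8

Distances from (-0.94, 1.30):
1: √((5.62)² + (-1.74)²) = √(31.5844 + 3.0276) = 5.88 km
2: √((-9.90)² + (-1.11)²) = √(98.0100 + 1.2321) = 9.96 km
3: √((-7.01)² + (-18.39)²) = √(49.1401 + 338.1921) = 19.68 km
4: √((8.78)² + (-7.44)²) = √(77.0884 + 55.3536) = 11.51 km
5: √((11.08)² + (9.43)²) = √(122.7664 + 88.9249) = 14.55 km
6: √((1.54)² + (-4.64)²) = √(2.3716 + 21.5296) = 4.89 km
7: √((-0.50)² + (-18.91)²) = √(0.2500 + 357.5881) = 18.92 km
8: √((-5.89)² + (-4.51)²) = √(34.6921 + 20.3401) = 7.42 km
Sorted: 6 (4.89 km) < 1 (5.88 km) < 8 (7.42 km) < 2 (9.96 km) < 4 (11.51 km) < …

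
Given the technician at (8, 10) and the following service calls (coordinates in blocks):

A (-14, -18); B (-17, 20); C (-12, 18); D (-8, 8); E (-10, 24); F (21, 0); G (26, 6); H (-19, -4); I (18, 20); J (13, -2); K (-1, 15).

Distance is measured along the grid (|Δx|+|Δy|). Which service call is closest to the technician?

Distances from (8, 10):
A: 50 blocks
B: 35 blocks
C: 28 blocks
D: 18 blocks
E: 32 blocks
F: 23 blocks
G: 22 blocks
H: 41 blocks
I: 20 blocks
J: 17 blocks
K: 14 blocks
Minimum: K at 14 blocks.

K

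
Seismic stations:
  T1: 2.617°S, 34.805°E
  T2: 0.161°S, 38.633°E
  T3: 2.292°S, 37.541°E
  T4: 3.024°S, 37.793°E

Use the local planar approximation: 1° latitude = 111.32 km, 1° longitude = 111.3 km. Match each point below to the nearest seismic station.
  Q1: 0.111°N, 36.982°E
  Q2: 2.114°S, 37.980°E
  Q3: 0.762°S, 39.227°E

Q1 at 0.111°N, 36.982°E:
  T1: √((-2.728·111.32)² + (-2.177·111.3)²) = √(92222.12547 + 58709.33846) = 388.499 km
  T2: √((-0.272·111.32)² + (1.651·111.3)²) = √(916.82026 + 33766.37779) = 186.234 km
  T3: √((-2.403·111.32)² + (0.559·111.3)²) = √(71557.29860 + 3870.91776) = 274.642 km
  T4: √((-3.135·111.32)² + (0.811·111.3)²) = √(121792.76374 + 8147.64385) = 360.472 km
  → nearest: T2 (186.234 km)
Q2 at 2.114°S, 37.980°E:
  T1: √((-0.503·111.32)² + (-3.175·111.3)²) = √(3135.32356 + 124875.65751) = 357.786 km
  T2: √((1.953·111.32)² + (0.653·111.3)²) = √(47266.22107 + 5282.22251) = 229.234 km
  T3: √((-0.178·111.32)² + (-0.439·111.3)²) = √(392.63264 + 2387.36800) = 52.726 km
  T4: √((-0.910·111.32)² + (-0.187·111.3)²) = √(10261.93312 + 433.18513) = 103.417 km
  → nearest: T3 (52.726 km)
Q3 at 0.762°S, 39.227°E:
  T1: √((-1.855·111.32)² + (-4.422·111.3)²) = √(42641.67180 + 242229.93083) = 533.734 km
  T2: √((0.601·111.32)² + (-0.594·111.3)²) = √(4476.05423 + 4370.82299) = 94.058 km
  T3: √((-1.530·111.32)² + (-1.686·111.3)²) = √(29008.76614 + 35213.19804) = 253.421 km
  T4: √((-2.262·111.32)² + (-1.434·111.3)²) = √(63406.18106 + 25473.50066) = 298.127 km
  → nearest: T2 (94.058 km)

Q1→T2; Q2→T3; Q3→T2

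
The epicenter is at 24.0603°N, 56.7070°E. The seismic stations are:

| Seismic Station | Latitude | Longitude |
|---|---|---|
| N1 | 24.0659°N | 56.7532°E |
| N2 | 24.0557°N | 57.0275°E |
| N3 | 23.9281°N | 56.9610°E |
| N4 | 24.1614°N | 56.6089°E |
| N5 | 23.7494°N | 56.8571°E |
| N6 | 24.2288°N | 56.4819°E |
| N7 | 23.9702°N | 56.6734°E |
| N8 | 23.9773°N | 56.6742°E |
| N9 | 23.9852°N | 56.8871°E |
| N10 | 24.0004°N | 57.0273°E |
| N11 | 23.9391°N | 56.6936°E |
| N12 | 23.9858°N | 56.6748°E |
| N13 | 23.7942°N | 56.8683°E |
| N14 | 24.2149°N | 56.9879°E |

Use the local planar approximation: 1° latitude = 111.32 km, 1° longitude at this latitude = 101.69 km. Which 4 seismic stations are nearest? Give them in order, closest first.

Distances from 24.0603°N, 56.7070°E:
N1: √((0.0056·111.32)² + (0.0462·101.69)²) = √(0.388618 + 22.071937) = 4.7393 km
N2: √((-0.0046·111.32)² + (0.3205·101.69)²) = √(0.262218 + 1062.215324) = 32.5957 km
N3: √((-0.1322·111.32)² + (0.2540·101.69)²) = √(216.575490 + 667.150672) = 29.7275 km
N4: √((0.1011·111.32)² + (-0.0981·101.69)²) = √(126.662690 + 99.516366) = 15.0393 km
N5: √((-0.3109·111.32)² + (0.1501·101.69)²) = √(1197.809738 + 232.979591) = 37.8258 km
N6: √((0.1685·111.32)² + (-0.2251·101.69)²) = √(351.840805 + 523.971282) = 29.5941 km
N7: √((-0.0901·111.32)² + (-0.0336·101.69)²) = √(100.599536 + 11.674413) = 10.5959 km
N8: √((-0.0830·111.32)² + (-0.0328·101.69)²) = √(85.369469 + 11.125107) = 9.8232 km
N9: √((-0.0751·111.32)² + (0.1801·101.69)²) = √(69.891807 + 335.416112) = 20.1323 km
N10: √((-0.0599·111.32)² + (0.3203·101.69)²) = √(44.463131 + 1060.890040) = 33.2469 km
N11: √((-0.1212·111.32)² + (-0.0134·101.69)²) = √(182.033632 + 1.856804) = 13.5606 km
N12: √((-0.0745·111.32)² + (-0.0322·101.69)²) = √(68.779488 + 10.721813) = 8.9164 km
N13: √((-0.2661·111.32)² + (0.1613·101.69)²) = √(877.477814 + 269.045188) = 33.8603 km
N14: √((0.1546·111.32)² + (0.2809·101.69)²) = √(296.186578 + 815.943286) = 33.3486 km
Sorted: N1 (4.7393 km) < N12 (8.9164 km) < N8 (9.8232 km) < N7 (10.5959 km) < N11 (13.5606 km) < N4 (15.0393 km) < …

N1, N12, N8, N7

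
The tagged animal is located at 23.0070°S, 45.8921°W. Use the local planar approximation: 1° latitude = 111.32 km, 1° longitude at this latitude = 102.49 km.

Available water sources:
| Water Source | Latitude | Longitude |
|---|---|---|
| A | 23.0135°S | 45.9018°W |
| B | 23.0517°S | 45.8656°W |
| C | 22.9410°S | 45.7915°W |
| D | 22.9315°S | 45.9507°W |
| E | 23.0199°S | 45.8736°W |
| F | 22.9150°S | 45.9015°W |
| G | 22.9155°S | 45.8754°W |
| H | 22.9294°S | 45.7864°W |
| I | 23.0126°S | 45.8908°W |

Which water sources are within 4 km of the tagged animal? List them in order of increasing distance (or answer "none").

Distances from 23.0070°S, 45.8921°W:
A: √((-0.0065·111.32)² + (-0.0097·102.49)²) = √(0.523568 + 0.988340) = 1.2296 km
B: √((-0.0447·111.32)² + (0.0265·102.49)²) = √(24.760616 + 7.376575) = 5.6690 km
C: √((0.0660·111.32)² + (0.1006·102.49)²) = √(53.980172 + 106.306287) = 12.6604 km
D: √((0.0755·111.32)² + (-0.0586·102.49)²) = √(70.638310 + 36.071003) = 10.3300 km
E: √((-0.0129·111.32)² + (0.0185·102.49)²) = √(2.062176 + 3.595062) = 2.3785 km
F: √((0.0920·111.32)² + (-0.0094·102.49)²) = √(104.887093 + 0.928151) = 10.2867 km
G: √((0.0915·111.32)² + (0.0167·102.49)²) = √(103.750114 + 2.929516) = 10.3286 km
H: √((0.0776·111.32)² + (0.1057·102.49)²) = √(74.622507 + 117.358071) = 13.8557 km
I: √((-0.0056·111.32)² + (0.0013·102.49)²) = √(0.388618 + 0.017752) = 0.6375 km
Threshold 4 km: I (0.6375 km), A (1.2296 km), E (2.3785 km) are within range.

I, A, E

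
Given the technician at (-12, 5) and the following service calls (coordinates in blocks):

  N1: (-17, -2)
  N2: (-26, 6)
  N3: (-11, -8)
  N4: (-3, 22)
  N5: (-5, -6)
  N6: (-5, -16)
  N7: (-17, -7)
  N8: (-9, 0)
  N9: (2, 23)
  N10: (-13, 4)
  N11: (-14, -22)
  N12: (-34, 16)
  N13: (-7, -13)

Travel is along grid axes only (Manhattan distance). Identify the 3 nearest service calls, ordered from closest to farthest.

N10, N8, N1

Distances from (-12, 5):
N1: |-5| + |-7| = 5 + 7 = 12 blocks
N2: |-14| + |1| = 14 + 1 = 15 blocks
N3: |1| + |-13| = 1 + 13 = 14 blocks
N4: |9| + |17| = 9 + 17 = 26 blocks
N5: |7| + |-11| = 7 + 11 = 18 blocks
N6: |7| + |-21| = 7 + 21 = 28 blocks
N7: |-5| + |-12| = 5 + 12 = 17 blocks
N8: |3| + |-5| = 3 + 5 = 8 blocks
N9: |14| + |18| = 14 + 18 = 32 blocks
N10: |-1| + |-1| = 1 + 1 = 2 blocks
N11: |-2| + |-27| = 2 + 27 = 29 blocks
N12: |-22| + |11| = 22 + 11 = 33 blocks
N13: |5| + |-18| = 5 + 18 = 23 blocks
Sorted: N10 (2 blocks) < N8 (8 blocks) < N1 (12 blocks) < N3 (14 blocks) < N2 (15 blocks) < …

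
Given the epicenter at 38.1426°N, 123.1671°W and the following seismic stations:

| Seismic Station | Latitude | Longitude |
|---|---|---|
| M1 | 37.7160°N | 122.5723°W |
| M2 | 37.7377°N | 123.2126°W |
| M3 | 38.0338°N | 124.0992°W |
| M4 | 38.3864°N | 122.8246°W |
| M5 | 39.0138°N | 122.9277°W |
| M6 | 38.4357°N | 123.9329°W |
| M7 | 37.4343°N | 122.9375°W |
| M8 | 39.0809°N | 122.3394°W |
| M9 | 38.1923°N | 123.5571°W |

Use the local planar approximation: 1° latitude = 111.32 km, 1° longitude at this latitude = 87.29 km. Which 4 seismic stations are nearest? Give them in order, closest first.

Distances from 38.1426°N, 123.1671°W:
M1: √((-0.4266·111.32)² + (0.5948·87.29)²) = √(2255.215759 + 2695.695953) = 70.3627 km
M2: √((-0.4049·111.32)² + (-0.0455·87.29)²) = √(2031.617518 + 15.774361) = 45.2481 km
M3: √((-0.1088·111.32)² + (-0.9321·87.29)²) = √(146.691242 + 6619.939234) = 82.2595 km
M4: √((0.2438·111.32)² + (0.3425·87.29)²) = √(736.569613 + 893.820145) = 40.3781 km
M5: √((0.8712·111.32)² + (0.2394·87.29)²) = √(9405.505221 + 436.694054) = 99.2079 km
M6: √((0.2931·111.32)² + (-0.7658·87.29)²) = √(1064.579336 + 4468.478894) = 74.3845 km
M7: √((-0.7083·111.32)² + (0.2296·87.29)²) = √(6217.000165 + 401.673106) = 81.3552 km
M8: √((0.9383·111.32)² + (0.8277·87.29)²) = √(10910.127551 + 5220.052819) = 127.0046 km
M9: √((0.0497·111.32)² + (-0.3900·87.29)²) = √(30.609707 + 1158.932658) = 34.4897 km
Sorted: M9 (34.4897 km) < M4 (40.3781 km) < M2 (45.2481 km) < M1 (70.3627 km) < M6 (74.3845 km) < M7 (81.3552 km) < …

M9, M4, M2, M1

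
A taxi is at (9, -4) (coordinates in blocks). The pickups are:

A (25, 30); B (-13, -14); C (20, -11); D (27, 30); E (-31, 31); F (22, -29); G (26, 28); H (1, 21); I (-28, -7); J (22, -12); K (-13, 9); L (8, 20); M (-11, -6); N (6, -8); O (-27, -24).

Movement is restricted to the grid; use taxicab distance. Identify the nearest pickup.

Distances from (9, -4):
A: 50 blocks
B: 32 blocks
C: 18 blocks
D: 52 blocks
E: 75 blocks
F: 38 blocks
G: 49 blocks
H: 33 blocks
I: 40 blocks
J: 21 blocks
K: 35 blocks
L: 25 blocks
M: 22 blocks
N: 7 blocks
O: 56 blocks
Minimum: N at 7 blocks.

N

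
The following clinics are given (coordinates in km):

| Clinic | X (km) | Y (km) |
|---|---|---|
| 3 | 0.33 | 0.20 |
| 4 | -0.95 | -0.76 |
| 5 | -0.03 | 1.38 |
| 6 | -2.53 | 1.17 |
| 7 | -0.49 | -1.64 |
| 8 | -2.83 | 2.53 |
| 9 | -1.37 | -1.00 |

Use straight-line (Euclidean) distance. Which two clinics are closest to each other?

Pairwise distances:
3–4: √((-1.28)² + (-0.96)²) = √(1.6384 + 0.9216) = 1.60 km
3–5: √((-0.36)² + (1.18)²) = √(0.1296 + 1.3924) = 1.23 km
3–6: √((-2.86)² + (0.97)²) = √(8.1796 + 0.9409) = 3.02 km
3–7: √((-0.82)² + (-1.84)²) = √(0.6724 + 3.3856) = 2.01 km
3–8: √((-3.16)² + (2.33)²) = √(9.9856 + 5.4289) = 3.93 km
3–9: √((-1.70)² + (-1.20)²) = √(2.8900 + 1.4400) = 2.08 km
4–5: √((0.92)² + (2.14)²) = √(0.8464 + 4.5796) = 2.33 km
4–6: √((-1.58)² + (1.93)²) = √(2.4964 + 3.7249) = 2.49 km
4–7: √((0.46)² + (-0.88)²) = √(0.2116 + 0.7744) = 0.99 km
4–8: √((-1.88)² + (3.29)²) = √(3.5344 + 10.8241) = 3.79 km
4–9: √((-0.42)² + (-0.24)²) = √(0.1764 + 0.0576) = 0.48 km
5–6: √((-2.50)² + (-0.21)²) = √(6.2500 + 0.0441) = 2.51 km
5–7: √((-0.46)² + (-3.02)²) = √(0.2116 + 9.1204) = 3.05 km
5–8: √((-2.80)² + (1.15)²) = √(7.8400 + 1.3225) = 3.03 km
5–9: √((-1.34)² + (-2.38)²) = √(1.7956 + 5.6644) = 2.73 km
6–7: √((2.04)² + (-2.81)²) = √(4.1616 + 7.8961) = 3.47 km
6–8: √((-0.30)² + (1.36)²) = √(0.0900 + 1.8496) = 1.39 km
6–9: √((1.16)² + (-2.17)²) = √(1.3456 + 4.7089) = 2.46 km
7–8: √((-2.34)² + (4.17)²) = √(5.4756 + 17.3889) = 4.78 km
7–9: √((-0.88)² + (0.64)²) = √(0.7744 + 0.4096) = 1.09 km
8–9: √((1.46)² + (-3.53)²) = √(2.1316 + 12.4609) = 3.82 km
Closest pair: 4–9 at 0.48 km.

4 and 9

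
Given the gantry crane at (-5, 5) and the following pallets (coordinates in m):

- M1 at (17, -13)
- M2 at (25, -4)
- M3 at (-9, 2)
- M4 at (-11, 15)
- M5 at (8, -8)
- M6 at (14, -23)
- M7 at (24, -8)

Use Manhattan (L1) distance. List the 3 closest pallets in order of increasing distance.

Distances from (-5, 5):
M1: |22| + |-18| = 22 + 18 = 40 m
M2: |30| + |-9| = 30 + 9 = 39 m
M3: |-4| + |-3| = 4 + 3 = 7 m
M4: |-6| + |10| = 6 + 10 = 16 m
M5: |13| + |-13| = 13 + 13 = 26 m
M6: |19| + |-28| = 19 + 28 = 47 m
M7: |29| + |-13| = 29 + 13 = 42 m
Sorted: M3 (7 m) < M4 (16 m) < M5 (26 m) < M2 (39 m) < M1 (40 m) < …

M3, M4, M5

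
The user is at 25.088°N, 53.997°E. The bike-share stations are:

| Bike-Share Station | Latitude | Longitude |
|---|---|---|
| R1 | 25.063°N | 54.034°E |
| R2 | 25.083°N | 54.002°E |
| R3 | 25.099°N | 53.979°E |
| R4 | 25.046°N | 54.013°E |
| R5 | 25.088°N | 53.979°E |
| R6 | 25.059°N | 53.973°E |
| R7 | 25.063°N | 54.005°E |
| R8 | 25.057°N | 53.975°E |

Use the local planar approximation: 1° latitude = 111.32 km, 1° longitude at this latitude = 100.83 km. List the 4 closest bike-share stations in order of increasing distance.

Distances from 25.088°N, 53.997°E:
R1: 4.654 km
R2: 0.751 km
R3: 2.189 km
R4: 4.946 km
R5: 1.815 km
R6: 4.035 km
R7: 2.898 km
R8: 4.102 km
Sorted: R2 (0.751 km) < R5 (1.815 km) < R3 (2.189 km) < R7 (2.898 km) < R6 (4.035 km) < R8 (4.102 km) < …

R2, R5, R3, R7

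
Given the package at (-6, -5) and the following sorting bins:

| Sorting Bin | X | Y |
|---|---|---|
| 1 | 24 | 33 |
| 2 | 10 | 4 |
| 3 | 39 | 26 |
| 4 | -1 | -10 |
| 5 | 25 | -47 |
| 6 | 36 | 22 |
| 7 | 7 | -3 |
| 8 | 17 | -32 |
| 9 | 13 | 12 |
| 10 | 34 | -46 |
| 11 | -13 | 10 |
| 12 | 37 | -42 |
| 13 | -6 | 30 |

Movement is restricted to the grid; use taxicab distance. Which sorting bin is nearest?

4

Distances from (-6, -5):
1: |30| + |38| = 30 + 38 = 68
2: |16| + |9| = 16 + 9 = 25
3: |45| + |31| = 45 + 31 = 76
4: |5| + |-5| = 5 + 5 = 10
5: |31| + |-42| = 31 + 42 = 73
6: |42| + |27| = 42 + 27 = 69
7: |13| + |2| = 13 + 2 = 15
8: |23| + |-27| = 23 + 27 = 50
9: |19| + |17| = 19 + 17 = 36
10: |40| + |-41| = 40 + 41 = 81
11: |-7| + |15| = 7 + 15 = 22
12: |43| + |-37| = 43 + 37 = 80
13: |0| + |35| = 0 + 35 = 35
Minimum: 4 at 10.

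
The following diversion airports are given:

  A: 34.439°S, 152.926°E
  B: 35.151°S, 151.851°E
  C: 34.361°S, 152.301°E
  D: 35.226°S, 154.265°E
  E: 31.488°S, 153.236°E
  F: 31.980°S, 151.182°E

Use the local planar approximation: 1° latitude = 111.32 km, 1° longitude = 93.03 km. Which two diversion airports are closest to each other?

A and C

Pairwise distances:
A–B: 127.607 km
A–C: 58.789 km
A–D: 152.290 km
A–E: 329.769 km
A–F: 318.205 km
B–C: 97.399 km
B–D: 224.730 km
B–E: 427.638 km
B–F: 358.440 km
C–D: 206.532 km
C–E: 331.440 km
C–F: 284.763 km
D–E: 426.983 km
D–F: 461.336 km
E–F: 198.778 km
Closest pair: A–C at 58.789 km.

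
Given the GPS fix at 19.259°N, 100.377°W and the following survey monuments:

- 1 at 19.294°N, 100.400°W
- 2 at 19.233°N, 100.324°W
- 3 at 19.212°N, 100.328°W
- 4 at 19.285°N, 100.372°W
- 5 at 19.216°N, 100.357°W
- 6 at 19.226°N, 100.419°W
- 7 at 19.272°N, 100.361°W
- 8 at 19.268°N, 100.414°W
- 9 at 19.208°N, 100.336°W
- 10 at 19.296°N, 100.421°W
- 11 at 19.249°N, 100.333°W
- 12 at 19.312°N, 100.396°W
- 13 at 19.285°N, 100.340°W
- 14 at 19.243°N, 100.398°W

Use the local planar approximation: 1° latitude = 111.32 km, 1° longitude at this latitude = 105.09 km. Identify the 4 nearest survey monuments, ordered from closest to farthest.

Distances from 19.259°N, 100.377°W:
1: √((0.035·111.32)² + (-0.023·105.09)²) = √(15.18037 + 5.84223) = 4.585 km
2: √((-0.026·111.32)² + (0.053·105.09)²) = √(8.37709 + 31.02234) = 6.277 km
3: √((-0.047·111.32)² + (0.049·105.09)²) = √(27.37424 + 26.51642) = 7.341 km
4: √((0.026·111.32)² + (0.005·105.09)²) = √(8.37709 + 0.27610) = 2.942 km
5: √((-0.043·111.32)² + (0.020·105.09)²) = √(22.91307 + 4.41756) = 5.228 km
6: √((-0.033·111.32)² + (-0.042·105.09)²) = √(13.49504 + 19.48145) = 5.743 km
7: √((0.013·111.32)² + (0.016·105.09)²) = √(2.09427 + 2.82724) = 2.218 km
8: √((0.009·111.32)² + (-0.037·105.09)²) = √(1.00376 + 15.11911) = 4.015 km
9: √((-0.051·111.32)² + (0.041·105.09)²) = √(32.23196 + 18.56481) = 7.127 km
10: √((0.037·111.32)² + (-0.044·105.09)²) = √(16.96484 + 21.38101) = 6.192 km
11: √((-0.010·111.32)² + (0.044·105.09)²) = √(1.23921 + 21.38101) = 4.756 km
12: √((0.053·111.32)² + (-0.019·105.09)²) = √(34.80953 + 3.98685) = 6.229 km
13: √((0.026·111.32)² + (0.037·105.09)²) = √(8.37709 + 15.11911) = 4.847 km
14: √((-0.016·111.32)² + (-0.021·105.09)²) = √(3.17239 + 4.87036) = 2.836 km
Sorted: 7 (2.218 km) < 14 (2.836 km) < 4 (2.942 km) < 8 (4.015 km) < 1 (4.585 km) < 11 (4.756 km) < …

7, 14, 4, 8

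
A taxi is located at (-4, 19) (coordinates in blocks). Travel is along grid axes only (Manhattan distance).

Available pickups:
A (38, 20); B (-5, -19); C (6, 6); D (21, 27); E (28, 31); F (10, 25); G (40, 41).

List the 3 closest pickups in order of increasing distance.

Distances from (-4, 19):
A: |42| + |1| = 42 + 1 = 43 blocks
B: |-1| + |-38| = 1 + 38 = 39 blocks
C: |10| + |-13| = 10 + 13 = 23 blocks
D: |25| + |8| = 25 + 8 = 33 blocks
E: |32| + |12| = 32 + 12 = 44 blocks
F: |14| + |6| = 14 + 6 = 20 blocks
G: |44| + |22| = 44 + 22 = 66 blocks
Sorted: F (20 blocks) < C (23 blocks) < D (33 blocks) < B (39 blocks) < A (43 blocks) < …

F, C, D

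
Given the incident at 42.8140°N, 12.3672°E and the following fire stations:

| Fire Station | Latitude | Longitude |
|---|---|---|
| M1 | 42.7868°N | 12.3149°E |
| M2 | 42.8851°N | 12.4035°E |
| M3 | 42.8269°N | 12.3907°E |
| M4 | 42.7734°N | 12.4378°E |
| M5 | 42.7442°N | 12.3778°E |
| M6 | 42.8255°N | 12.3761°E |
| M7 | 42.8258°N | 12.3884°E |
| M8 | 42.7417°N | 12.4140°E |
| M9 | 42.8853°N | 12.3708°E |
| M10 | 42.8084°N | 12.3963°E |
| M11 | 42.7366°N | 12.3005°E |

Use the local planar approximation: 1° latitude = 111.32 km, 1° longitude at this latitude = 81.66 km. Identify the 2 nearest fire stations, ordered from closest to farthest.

M6, M7

Distances from 42.8140°N, 12.3672°E:
M1: √((-0.0272·111.32)² + (-0.0523·81.66)²) = √(9.168203 + 18.239886) = 5.2353 km
M2: √((0.0711·111.32)² + (0.0363·81.66)²) = √(62.644882 + 8.786825) = 8.4517 km
M3: √((0.0129·111.32)² + (0.0235·81.66)²) = √(2.062176 + 3.682599) = 2.3968 km
M4: √((-0.0406·111.32)² + (0.0706·81.66)²) = √(20.426712 + 33.237485) = 7.3256 km
M5: √((-0.0698·111.32)² + (0.0106·81.66)²) = √(60.375013 + 0.749256) = 7.8182 km
M6: √((0.0115·111.32)² + (0.0089·81.66)²) = √(1.638861 + 0.528200) = 1.4721 km
M7: √((0.0118·111.32)² + (0.0212·81.66)²) = √(1.725482 + 2.997026) = 2.1731 km
M8: √((-0.0723·111.32)² + (0.0468·81.66)²) = √(64.777322 + 14.605299) = 8.9097 km
M9: √((0.0713·111.32)² + (0.0036·81.66)²) = √(62.997810 + 0.086422) = 7.9426 km
M10: √((-0.0056·111.32)² + (0.0291·81.66)²) = √(0.388618 + 5.646830) = 2.4567 km
M11: √((-0.0774·111.32)² + (-0.0667·81.66)²) = √(74.238351 + 29.666781) = 10.1934 km
Sorted: M6 (1.4721 km) < M7 (2.1731 km) < M3 (2.3968 km) < M10 (2.4567 km) < …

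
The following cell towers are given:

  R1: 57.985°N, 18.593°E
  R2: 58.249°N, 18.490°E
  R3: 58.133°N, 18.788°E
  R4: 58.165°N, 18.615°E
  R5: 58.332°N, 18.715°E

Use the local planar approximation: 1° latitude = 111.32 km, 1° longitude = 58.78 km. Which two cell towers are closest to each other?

R3 and R4

Pairwise distances:
R1–R2: 30.006 km
R1–R3: 20.070 km
R1–R4: 20.079 km
R1–R5: 39.288 km
R2–R3: 21.762 km
R2–R4: 11.892 km
R2–R5: 16.133 km
R3–R4: 10.775 km
R3–R5: 22.564 km
R4–R5: 19.498 km
Closest pair: R3–R4 at 10.775 km.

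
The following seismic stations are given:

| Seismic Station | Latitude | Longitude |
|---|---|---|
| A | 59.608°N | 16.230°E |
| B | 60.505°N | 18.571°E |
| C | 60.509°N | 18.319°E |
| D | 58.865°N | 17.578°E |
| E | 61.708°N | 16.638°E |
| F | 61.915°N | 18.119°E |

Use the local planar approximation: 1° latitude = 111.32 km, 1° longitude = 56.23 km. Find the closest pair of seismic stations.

Pairwise distances:
A–B: 165.222 km
A–C: 154.460 km
A–D: 112.189 km
A–E: 234.895 km
A–F: 277.914 km
B–C: 14.177 km
B–D: 190.913 km
B–E: 172.476 km
B–F: 159.006 km
C–D: 187.693 km
C–E: 163.553 km
C–F: 156.919 km
D–E: 320.866 km
D–F: 340.886 km
E–F: 86.406 km
Closest pair: B–C at 14.177 km.

B and C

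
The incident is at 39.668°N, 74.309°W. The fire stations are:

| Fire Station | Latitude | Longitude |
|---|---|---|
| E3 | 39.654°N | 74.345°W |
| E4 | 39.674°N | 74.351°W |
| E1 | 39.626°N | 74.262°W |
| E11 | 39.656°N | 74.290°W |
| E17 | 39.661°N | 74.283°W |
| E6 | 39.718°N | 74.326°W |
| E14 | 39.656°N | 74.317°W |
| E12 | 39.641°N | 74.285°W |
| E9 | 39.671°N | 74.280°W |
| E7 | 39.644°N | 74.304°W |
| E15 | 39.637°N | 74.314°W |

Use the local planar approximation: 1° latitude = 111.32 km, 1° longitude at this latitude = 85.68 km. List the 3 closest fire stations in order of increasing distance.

E14, E11, E17

Distances from 39.668°N, 74.309°W:
E3: √((-0.014·111.32)² + (-0.036·85.68)²) = √(2.42886 + 9.51402) = 3.456 km
E4: √((0.006·111.32)² + (-0.042·85.68)²) = √(0.44612 + 12.94963) = 3.660 km
E1: √((-0.042·111.32)² + (0.047·85.68)²) = √(21.85974 + 16.21641) = 6.171 km
E11: √((-0.012·111.32)² + (0.019·85.68)²) = √(1.78447 + 2.65012) = 2.106 km
E17: √((-0.007·111.32)² + (0.026·85.68)²) = √(0.60721 + 4.96256) = 2.360 km
E6: √((0.050·111.32)² + (-0.017·85.68)²) = √(30.98036 + 2.12157) = 5.753 km
E14: √((-0.012·111.32)² + (-0.008·85.68)²) = √(1.78447 + 0.46983) = 1.501 km
E12: √((-0.027·111.32)² + (0.024·85.68)²) = √(9.03387 + 4.22845) = 3.642 km
E9: √((0.003·111.32)² + (0.029·85.68)²) = √(0.11153 + 6.17383) = 2.507 km
E7: √((-0.024·111.32)² + (0.005·85.68)²) = √(7.13787 + 0.18353) = 2.706 km
E15: √((-0.031·111.32)² + (-0.005·85.68)²) = √(11.90885 + 0.18353) = 3.477 km
Sorted: E14 (1.501 km) < E11 (2.106 km) < E17 (2.360 km) < E9 (2.507 km) < E7 (2.706 km) < …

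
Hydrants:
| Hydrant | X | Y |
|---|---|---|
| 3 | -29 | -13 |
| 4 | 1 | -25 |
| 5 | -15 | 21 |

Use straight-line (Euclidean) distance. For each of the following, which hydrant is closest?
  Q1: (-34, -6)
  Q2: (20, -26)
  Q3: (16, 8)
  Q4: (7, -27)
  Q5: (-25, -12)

Q1→3; Q2→4; Q3→5; Q4→4; Q5→3

Q1 at (-34, -6):
  3: √((5)² + (-7)²) = √(25.000 + 49.000) = 8.6
  4: √((35)² + (-19)²) = √(1225.000 + 361.000) = 39.8
  5: √((19)² + (27)²) = √(361.000 + 729.000) = 33.0
  → nearest: 3 (8.6)
Q2 at (20, -26):
  3: √((-49)² + (13)²) = √(2401.000 + 169.000) = 50.7
  4: √((-19)² + (1)²) = √(361.000 + 1.000) = 19.0
  5: √((-35)² + (47)²) = √(1225.000 + 2209.000) = 58.6
  → nearest: 4 (19.0)
Q3 at (16, 8):
  3: √((-45)² + (-21)²) = √(2025.000 + 441.000) = 49.7
  4: √((-15)² + (-33)²) = √(225.000 + 1089.000) = 36.2
  5: √((-31)² + (13)²) = √(961.000 + 169.000) = 33.6
  → nearest: 5 (33.6)
Q4 at (7, -27):
  3: √((-36)² + (14)²) = √(1296.000 + 196.000) = 38.6
  4: √((-6)² + (2)²) = √(36.000 + 4.000) = 6.3
  5: √((-22)² + (48)²) = √(484.000 + 2304.000) = 52.8
  → nearest: 4 (6.3)
Q5 at (-25, -12):
  3: √((-4)² + (-1)²) = √(16.000 + 1.000) = 4.1
  4: √((26)² + (-13)²) = √(676.000 + 169.000) = 29.1
  5: √((10)² + (33)²) = √(100.000 + 1089.000) = 34.5
  → nearest: 3 (4.1)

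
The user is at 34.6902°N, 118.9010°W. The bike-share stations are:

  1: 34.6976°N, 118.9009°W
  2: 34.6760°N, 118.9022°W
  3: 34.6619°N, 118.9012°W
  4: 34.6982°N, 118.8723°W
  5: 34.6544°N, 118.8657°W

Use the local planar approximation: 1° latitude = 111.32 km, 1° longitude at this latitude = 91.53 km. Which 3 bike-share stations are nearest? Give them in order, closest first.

Distances from 34.6902°N, 118.9010°W:
1: 0.8238 km
2: 1.5846 km
3: 3.1504 km
4: 2.7738 km
5: 5.1305 km
Sorted: 1 (0.8238 km) < 2 (1.5846 km) < 4 (2.7738 km) < 3 (3.1504 km) < 5 (5.1305 km)

1, 2, 4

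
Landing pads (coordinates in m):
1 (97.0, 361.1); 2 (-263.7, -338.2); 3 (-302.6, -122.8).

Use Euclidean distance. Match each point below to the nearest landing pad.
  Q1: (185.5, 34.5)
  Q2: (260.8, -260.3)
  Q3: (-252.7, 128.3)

Q1 at (185.5, 34.5):
  1: 338.4 m
  2: 583.7 m
  3: 512.8 m
  → nearest: 1 (338.4 m)
Q2 at (260.8, -260.3):
  1: 642.6 m
  2: 530.3 m
  3: 579.9 m
  → nearest: 2 (530.3 m)
Q3 at (-252.7, 128.3):
  1: 420.1 m
  2: 466.6 m
  3: 256.0 m
  → nearest: 3 (256.0 m)

Q1→1; Q2→2; Q3→3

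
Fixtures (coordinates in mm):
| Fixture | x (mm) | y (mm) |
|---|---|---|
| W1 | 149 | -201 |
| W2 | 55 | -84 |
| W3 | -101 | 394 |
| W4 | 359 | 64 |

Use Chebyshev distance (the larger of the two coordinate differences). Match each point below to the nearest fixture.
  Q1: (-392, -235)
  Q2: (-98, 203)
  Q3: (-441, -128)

Q1→W2; Q2→W3; Q3→W2

Q1 at (-392, -235):
  W1: max(|541|, |34|) = 541 mm
  W2: max(|447|, |151|) = 447 mm
  W3: max(|291|, |629|) = 629 mm
  W4: max(|751|, |299|) = 751 mm
  → nearest: W2 (447 mm)
Q2 at (-98, 203):
  W1: max(|247|, |-404|) = 404 mm
  W2: max(|153|, |-287|) = 287 mm
  W3: max(|-3|, |191|) = 191 mm
  W4: max(|457|, |-139|) = 457 mm
  → nearest: W3 (191 mm)
Q3 at (-441, -128):
  W1: max(|590|, |-73|) = 590 mm
  W2: max(|496|, |44|) = 496 mm
  W3: max(|340|, |522|) = 522 mm
  W4: max(|800|, |192|) = 800 mm
  → nearest: W2 (496 mm)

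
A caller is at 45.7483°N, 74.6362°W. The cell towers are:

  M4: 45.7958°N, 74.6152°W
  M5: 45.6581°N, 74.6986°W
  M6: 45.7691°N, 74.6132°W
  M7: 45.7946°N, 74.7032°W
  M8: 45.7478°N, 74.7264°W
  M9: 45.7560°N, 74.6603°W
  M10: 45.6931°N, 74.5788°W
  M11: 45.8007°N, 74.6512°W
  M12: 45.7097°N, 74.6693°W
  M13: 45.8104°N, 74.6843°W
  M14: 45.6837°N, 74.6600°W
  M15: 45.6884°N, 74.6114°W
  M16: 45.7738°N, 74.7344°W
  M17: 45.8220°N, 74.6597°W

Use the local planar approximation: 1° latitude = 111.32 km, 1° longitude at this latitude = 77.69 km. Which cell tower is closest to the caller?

Distances from 45.7483°N, 74.6362°W:
M4: √((0.0475·111.32)² + (0.0210·77.69)²) = √(27.959771 + 2.661760) = 5.5337 km
M5: √((-0.0902·111.32)² + (-0.0624·77.69)²) = √(100.822966 + 23.501708) = 11.1501 km
M6: √((0.0208·111.32)² + (0.0230·77.69)²) = √(5.361336 + 3.192904) = 2.9248 km
M7: √((0.0463·111.32)² + (-0.0670·77.69)²) = √(26.564912 + 27.094419) = 7.3253 km
M8: √((-0.0005·111.32)² + (-0.0902·77.69)²) = √(0.003098 + 49.106990) = 7.0079 km
M9: √((0.0077·111.32)² + (-0.0241·77.69)²) = √(0.734730 + 3.505616) = 2.0592 km
M10: √((-0.0552·111.32)² + (0.0574·77.69)²) = √(37.759354 + 19.886302) = 7.5925 km
M11: √((0.0524·111.32)² + (-0.0150·77.69)²) = √(34.025849 + 1.358041) = 5.9484 km
M12: √((-0.0386·111.32)² + (-0.0331·77.69)²) = √(18.463796 + 6.612813) = 5.0077 km
M13: √((0.0621·111.32)² + (-0.0481·77.69)²) = √(47.789182 + 13.964339) = 7.8583 km
M14: √((-0.0646·111.32)² + (-0.0238·77.69)²) = √(51.714393 + 3.418882) = 7.4252 km
M15: √((-0.0599·111.32)² + (0.0248·77.69)²) = √(44.463131 + 3.712219) = 6.9408 km
M16: √((0.0255·111.32)² + (-0.0982·77.69)²) = √(8.057991 + 58.204052) = 8.1402 km
M17: √((0.0737·111.32)² + (-0.0235·77.69)²) = √(67.310276 + 3.333235) = 8.4050 km
Minimum: M9 at 2.0592 km.

M9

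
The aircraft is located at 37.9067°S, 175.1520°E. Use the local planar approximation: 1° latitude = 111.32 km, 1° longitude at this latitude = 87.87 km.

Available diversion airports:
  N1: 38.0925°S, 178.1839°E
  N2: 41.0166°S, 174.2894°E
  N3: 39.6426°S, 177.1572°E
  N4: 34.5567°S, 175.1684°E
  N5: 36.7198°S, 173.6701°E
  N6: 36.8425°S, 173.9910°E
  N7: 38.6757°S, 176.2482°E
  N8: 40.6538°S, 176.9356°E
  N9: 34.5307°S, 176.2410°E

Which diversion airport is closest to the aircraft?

N7

Distances from 37.9067°S, 175.1520°E:
N1: √((-0.1858·111.32)² + (3.0319·87.87)²) = √(427.797079 + 70975.914809) = 267.2147 km
N2: √((-3.1099·111.32)² + (-0.8626·87.87)²) = √(119850.332718 + 5745.133970) = 354.3945 km
N3: √((-1.7359·111.32)² + (2.0052·87.87)²) = √(37341.847554 + 31045.356027) = 261.5095 km
N4: √((3.3500·111.32)² + (0.0164·87.87)²) = √(139070.818084 + 2.076677) = 372.9248 km
N5: √((1.1869·111.32)² + (-1.4819·87.87)²) = √(17457.202715 + 16955.829813) = 185.5075 km
N6: √((1.0642·111.32)² + (-1.1610·87.87)²) = √(14034.369434 + 10407.482571) = 156.3389 km
N7: √((-0.7690·111.32)² + (1.0962·87.87)²) = √(7328.229722 + 9278.138438) = 128.8657 km
N8: √((-2.7471·111.32)² + (1.7836·87.87)²) = √(93518.026447 + 24562.704310) = 343.6288 km
N9: √((3.3760·111.32)² + (1.0890·87.87)²) = √(141237.906378 + 9156.658394) = 387.8074 km
Minimum: N7 at 128.8657 km.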